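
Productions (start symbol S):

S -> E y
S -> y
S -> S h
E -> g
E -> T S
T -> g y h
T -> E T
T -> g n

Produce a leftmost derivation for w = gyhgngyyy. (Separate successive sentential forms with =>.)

S=>Ey=>TSy=>gyhSy=>gyhEyy=>gyhTSyy=>gyhgnSyy=>gyhgnEyyy=>gyhgngyyy

S => Ey   [S -> E y]
Ey => TSy   [E -> T S]
TSy => gyhSy   [T -> g y h]
gyhSy => gyhEyy   [S -> E y]
gyhEyy => gyhTSyy   [E -> T S]
gyhTSyy => gyhgnSyy   [T -> g n]
gyhgnSyy => gyhgnEyyy   [S -> E y]
gyhgnEyyy => gyhgngyyy   [E -> g]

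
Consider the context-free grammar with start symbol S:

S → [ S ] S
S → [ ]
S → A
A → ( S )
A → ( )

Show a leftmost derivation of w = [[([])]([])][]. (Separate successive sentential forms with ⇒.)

S ⇒ [S]S ⇒ [[S]S]S ⇒ [[A]S]S ⇒ [[(S)]S]S ⇒ [[([])]S]S ⇒ [[([])]A]S ⇒ [[([])](S)]S ⇒ [[([])]([])]S ⇒ [[([])]([])][]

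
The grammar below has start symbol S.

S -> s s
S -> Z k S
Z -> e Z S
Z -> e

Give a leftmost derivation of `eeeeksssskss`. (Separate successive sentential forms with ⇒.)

S ⇒ ZkS   [S -> Z k S]
ZkS ⇒ eZSkS   [Z -> e Z S]
eZSkS ⇒ eeZSSkS   [Z -> e Z S]
eeZSSkS ⇒ eeeSSkS   [Z -> e]
eeeSSkS ⇒ eeeZkSSkS   [S -> Z k S]
eeeZkSSkS ⇒ eeeekSSkS   [Z -> e]
eeeekSSkS ⇒ eeeekssSkS   [S -> s s]
eeeekssSkS ⇒ eeeeksssskS   [S -> s s]
eeeeksssskS ⇒ eeeeksssskss   [S -> s s]

S ⇒ ZkS ⇒ eZSkS ⇒ eeZSSkS ⇒ eeeSSkS ⇒ eeeZkSSkS ⇒ eeeekSSkS ⇒ eeeekssSkS ⇒ eeeeksssskS ⇒ eeeeksssskss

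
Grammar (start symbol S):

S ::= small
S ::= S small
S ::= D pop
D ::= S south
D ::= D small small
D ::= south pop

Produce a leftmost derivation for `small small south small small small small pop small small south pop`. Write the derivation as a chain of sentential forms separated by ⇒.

S ⇒ D pop ⇒ S south pop ⇒ S small south pop ⇒ S small small south pop ⇒ D pop small small south pop ⇒ D small small pop small small south pop ⇒ D small small small small pop small small south pop ⇒ S south small small small small pop small small south pop ⇒ S small south small small small small pop small small south pop ⇒ small small south small small small small pop small small south pop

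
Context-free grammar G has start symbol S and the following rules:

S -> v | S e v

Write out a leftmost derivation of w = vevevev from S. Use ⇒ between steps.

S⇒Sev⇒Sevev⇒Sevevev⇒vevevev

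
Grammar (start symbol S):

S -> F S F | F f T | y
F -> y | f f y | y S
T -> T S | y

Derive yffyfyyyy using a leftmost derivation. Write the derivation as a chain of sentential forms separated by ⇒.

S ⇒ FSF ⇒ ySF ⇒ yFfTF ⇒ yffyfTF ⇒ yffyfTSF ⇒ yffyfTSSF ⇒ yffyfySSF ⇒ yffyfyySF ⇒ yffyfyyyF ⇒ yffyfyyyy

S ⇒ FSF   [S -> F S F]
FSF ⇒ ySF   [F -> y]
ySF ⇒ yFfTF   [S -> F f T]
yFfTF ⇒ yffyfTF   [F -> f f y]
yffyfTF ⇒ yffyfTSF   [T -> T S]
yffyfTSF ⇒ yffyfTSSF   [T -> T S]
yffyfTSSF ⇒ yffyfySSF   [T -> y]
yffyfySSF ⇒ yffyfyySF   [S -> y]
yffyfyySF ⇒ yffyfyyyF   [S -> y]
yffyfyyyF ⇒ yffyfyyyy   [F -> y]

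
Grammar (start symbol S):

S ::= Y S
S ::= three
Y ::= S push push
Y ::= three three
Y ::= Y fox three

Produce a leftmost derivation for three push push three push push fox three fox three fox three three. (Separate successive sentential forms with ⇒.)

S ⇒ Y S ⇒ Y fox three S ⇒ Y fox three fox three S ⇒ Y fox three fox three fox three S ⇒ S push push fox three fox three fox three S ⇒ Y S push push fox three fox three fox three S ⇒ S push push S push push fox three fox three fox three S ⇒ three push push S push push fox three fox three fox three S ⇒ three push push three push push fox three fox three fox three S ⇒ three push push three push push fox three fox three fox three three

S ⇒ Y S   [S ::= Y S]
Y S ⇒ Y fox three S   [Y ::= Y fox three]
Y fox three S ⇒ Y fox three fox three S   [Y ::= Y fox three]
Y fox three fox three S ⇒ Y fox three fox three fox three S   [Y ::= Y fox three]
Y fox three fox three fox three S ⇒ S push push fox three fox three fox three S   [Y ::= S push push]
S push push fox three fox three fox three S ⇒ Y S push push fox three fox three fox three S   [S ::= Y S]
Y S push push fox three fox three fox three S ⇒ S push push S push push fox three fox three fox three S   [Y ::= S push push]
S push push S push push fox three fox three fox three S ⇒ three push push S push push fox three fox three fox three S   [S ::= three]
three push push S push push fox three fox three fox three S ⇒ three push push three push push fox three fox three fox three S   [S ::= three]
three push push three push push fox three fox three fox three S ⇒ three push push three push push fox three fox three fox three three   [S ::= three]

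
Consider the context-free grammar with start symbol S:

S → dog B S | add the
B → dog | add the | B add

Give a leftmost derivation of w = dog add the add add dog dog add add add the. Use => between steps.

S => dog B S => dog B add S => dog B add add S => dog add the add add S => dog add the add add dog B S => dog add the add add dog B add S => dog add the add add dog B add add S => dog add the add add dog dog add add S => dog add the add add dog dog add add add the

S => dog B S   [S → dog B S]
dog B S => dog B add S   [B → B add]
dog B add S => dog B add add S   [B → B add]
dog B add add S => dog add the add add S   [B → add the]
dog add the add add S => dog add the add add dog B S   [S → dog B S]
dog add the add add dog B S => dog add the add add dog B add S   [B → B add]
dog add the add add dog B add S => dog add the add add dog B add add S   [B → B add]
dog add the add add dog B add add S => dog add the add add dog dog add add S   [B → dog]
dog add the add add dog dog add add S => dog add the add add dog dog add add add the   [S → add the]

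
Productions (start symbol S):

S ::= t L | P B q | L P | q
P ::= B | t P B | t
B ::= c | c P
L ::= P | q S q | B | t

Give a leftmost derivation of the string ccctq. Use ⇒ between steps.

S ⇒ PBq   [S ::= P B q]
PBq ⇒ BBq   [P ::= B]
BBq ⇒ cBq   [B ::= c]
cBq ⇒ ccPq   [B ::= c P]
ccPq ⇒ ccBq   [P ::= B]
ccBq ⇒ cccPq   [B ::= c P]
cccPq ⇒ ccctq   [P ::= t]

S ⇒ PBq ⇒ BBq ⇒ cBq ⇒ ccPq ⇒ ccBq ⇒ cccPq ⇒ ccctq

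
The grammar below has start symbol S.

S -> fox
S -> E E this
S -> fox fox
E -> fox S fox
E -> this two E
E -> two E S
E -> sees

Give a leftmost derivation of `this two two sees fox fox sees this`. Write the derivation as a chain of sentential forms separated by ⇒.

S ⇒ E E this   [S -> E E this]
E E this ⇒ this two E E this   [E -> this two E]
this two E E this ⇒ this two two E S E this   [E -> two E S]
this two two E S E this ⇒ this two two sees S E this   [E -> sees]
this two two sees S E this ⇒ this two two sees fox fox E this   [S -> fox fox]
this two two sees fox fox E this ⇒ this two two sees fox fox sees this   [E -> sees]

S ⇒ E E this ⇒ this two E E this ⇒ this two two E S E this ⇒ this two two sees S E this ⇒ this two two sees fox fox E this ⇒ this two two sees fox fox sees this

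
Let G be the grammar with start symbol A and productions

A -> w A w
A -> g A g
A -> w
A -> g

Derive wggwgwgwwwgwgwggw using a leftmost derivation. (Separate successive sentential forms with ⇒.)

A ⇒ wAw ⇒ wgAgw ⇒ wggAggw ⇒ wggwAwggw ⇒ wggwgAgwggw ⇒ wggwgwAwgwggw ⇒ wggwgwgAgwgwggw ⇒ wggwgwgwAwgwgwggw ⇒ wggwgwgwwwgwgwggw

A ⇒ wAw   [A -> w A w]
wAw ⇒ wgAgw   [A -> g A g]
wgAgw ⇒ wggAggw   [A -> g A g]
wggAggw ⇒ wggwAwggw   [A -> w A w]
wggwAwggw ⇒ wggwgAgwggw   [A -> g A g]
wggwgAgwggw ⇒ wggwgwAwgwggw   [A -> w A w]
wggwgwAwgwggw ⇒ wggwgwgAgwgwggw   [A -> g A g]
wggwgwgAgwgwggw ⇒ wggwgwgwAwgwgwggw   [A -> w A w]
wggwgwgwAwgwgwggw ⇒ wggwgwgwwwgwgwggw   [A -> w]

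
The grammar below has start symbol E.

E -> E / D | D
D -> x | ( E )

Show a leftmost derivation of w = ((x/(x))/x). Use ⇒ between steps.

E⇒D⇒(E)⇒(E/D)⇒(D/D)⇒((E)/D)⇒((E/D)/D)⇒((D/D)/D)⇒((x/D)/D)⇒((x/(E))/D)⇒((x/(D))/D)⇒((x/(x))/D)⇒((x/(x))/x)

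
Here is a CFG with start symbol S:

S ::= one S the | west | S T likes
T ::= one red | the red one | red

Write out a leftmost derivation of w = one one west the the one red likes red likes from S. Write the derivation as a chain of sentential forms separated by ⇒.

S ⇒ S T likes   [S ::= S T likes]
S T likes ⇒ S T likes T likes   [S ::= S T likes]
S T likes T likes ⇒ one S the T likes T likes   [S ::= one S the]
one S the T likes T likes ⇒ one one S the the T likes T likes   [S ::= one S the]
one one S the the T likes T likes ⇒ one one west the the T likes T likes   [S ::= west]
one one west the the T likes T likes ⇒ one one west the the one red likes T likes   [T ::= one red]
one one west the the one red likes T likes ⇒ one one west the the one red likes red likes   [T ::= red]

S ⇒ S T likes ⇒ S T likes T likes ⇒ one S the T likes T likes ⇒ one one S the the T likes T likes ⇒ one one west the the T likes T likes ⇒ one one west the the one red likes T likes ⇒ one one west the the one red likes red likes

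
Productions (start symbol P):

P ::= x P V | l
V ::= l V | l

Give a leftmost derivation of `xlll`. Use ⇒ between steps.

P ⇒ xPV ⇒ xlV ⇒ xllV ⇒ xlll

P ⇒ xPV   [P ::= x P V]
xPV ⇒ xlV   [P ::= l]
xlV ⇒ xllV   [V ::= l V]
xllV ⇒ xlll   [V ::= l]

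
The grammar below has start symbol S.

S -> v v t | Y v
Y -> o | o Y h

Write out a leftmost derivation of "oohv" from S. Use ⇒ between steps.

S ⇒ Yv ⇒ oYhv ⇒ oohv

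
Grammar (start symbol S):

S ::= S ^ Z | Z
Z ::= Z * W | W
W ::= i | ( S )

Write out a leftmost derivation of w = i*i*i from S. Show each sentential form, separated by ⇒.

S ⇒ Z ⇒ Z*W ⇒ Z*W*W ⇒ W*W*W ⇒ i*W*W ⇒ i*i*W ⇒ i*i*i

S ⇒ Z   [S ::= Z]
Z ⇒ Z*W   [Z ::= Z * W]
Z*W ⇒ Z*W*W   [Z ::= Z * W]
Z*W*W ⇒ W*W*W   [Z ::= W]
W*W*W ⇒ i*W*W   [W ::= i]
i*W*W ⇒ i*i*W   [W ::= i]
i*i*W ⇒ i*i*i   [W ::= i]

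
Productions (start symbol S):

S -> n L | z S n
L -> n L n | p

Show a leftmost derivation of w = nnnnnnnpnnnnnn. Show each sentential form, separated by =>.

S => nL   [S -> n L]
nL => nnLn   [L -> n L n]
nnLn => nnnLnn   [L -> n L n]
nnnLnn => nnnnLnnn   [L -> n L n]
nnnnLnnn => nnnnnLnnnn   [L -> n L n]
nnnnnLnnnn => nnnnnnLnnnnn   [L -> n L n]
nnnnnnLnnnnn => nnnnnnnLnnnnnn   [L -> n L n]
nnnnnnnLnnnnnn => nnnnnnnpnnnnnn   [L -> p]

S => nL => nnLn => nnnLnn => nnnnLnnn => nnnnnLnnnn => nnnnnnLnnnnn => nnnnnnnLnnnnnn => nnnnnnnpnnnnnn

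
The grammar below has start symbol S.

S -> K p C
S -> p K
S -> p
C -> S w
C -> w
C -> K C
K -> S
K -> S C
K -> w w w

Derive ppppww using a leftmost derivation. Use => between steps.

S => pK => pSC => ppKC => ppSC => pppKC => pppSCC => ppppCC => ppppwC => ppppww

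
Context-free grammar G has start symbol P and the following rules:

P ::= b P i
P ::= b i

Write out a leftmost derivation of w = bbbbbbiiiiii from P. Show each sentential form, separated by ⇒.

P ⇒ bPi ⇒ bbPii ⇒ bbbPiii ⇒ bbbbPiiii ⇒ bbbbbPiiiii ⇒ bbbbbbiiiiii

P ⇒ bPi   [P ::= b P i]
bPi ⇒ bbPii   [P ::= b P i]
bbPii ⇒ bbbPiii   [P ::= b P i]
bbbPiii ⇒ bbbbPiiii   [P ::= b P i]
bbbbPiiii ⇒ bbbbbPiiiii   [P ::= b P i]
bbbbbPiiiii ⇒ bbbbbbiiiiii   [P ::= b i]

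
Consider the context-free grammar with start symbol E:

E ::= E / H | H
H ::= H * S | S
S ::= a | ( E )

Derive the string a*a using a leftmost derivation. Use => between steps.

E => H   [E ::= H]
H => H*S   [H ::= H * S]
H*S => S*S   [H ::= S]
S*S => a*S   [S ::= a]
a*S => a*a   [S ::= a]

E => H => H*S => S*S => a*S => a*a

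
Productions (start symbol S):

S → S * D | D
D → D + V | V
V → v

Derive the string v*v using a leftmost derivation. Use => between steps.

S => S*D   [S → S * D]
S*D => D*D   [S → D]
D*D => V*D   [D → V]
V*D => v*D   [V → v]
v*D => v*V   [D → V]
v*V => v*v   [V → v]

S => S*D => D*D => V*D => v*D => v*V => v*v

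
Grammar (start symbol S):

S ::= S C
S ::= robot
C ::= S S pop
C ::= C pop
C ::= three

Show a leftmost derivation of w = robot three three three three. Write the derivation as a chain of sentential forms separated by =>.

S => S C => S C C => S C C C => S C C C C => robot C C C C => robot three C C C => robot three three C C => robot three three three C => robot three three three three

S => S C   [S ::= S C]
S C => S C C   [S ::= S C]
S C C => S C C C   [S ::= S C]
S C C C => S C C C C   [S ::= S C]
S C C C C => robot C C C C   [S ::= robot]
robot C C C C => robot three C C C   [C ::= three]
robot three C C C => robot three three C C   [C ::= three]
robot three three C C => robot three three three C   [C ::= three]
robot three three three C => robot three three three three   [C ::= three]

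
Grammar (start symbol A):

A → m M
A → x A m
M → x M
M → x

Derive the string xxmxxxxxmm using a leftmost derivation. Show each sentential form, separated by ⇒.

A ⇒ xAm ⇒ xxAmm ⇒ xxmMmm ⇒ xxmxMmm ⇒ xxmxxMmm ⇒ xxmxxxMmm ⇒ xxmxxxxMmm ⇒ xxmxxxxxmm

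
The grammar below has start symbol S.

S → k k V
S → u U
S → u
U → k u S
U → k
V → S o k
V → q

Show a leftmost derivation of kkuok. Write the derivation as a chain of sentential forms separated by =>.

S => kkV   [S → k k V]
kkV => kkSok   [V → S o k]
kkSok => kkuok   [S → u]

S => kkV => kkSok => kkuok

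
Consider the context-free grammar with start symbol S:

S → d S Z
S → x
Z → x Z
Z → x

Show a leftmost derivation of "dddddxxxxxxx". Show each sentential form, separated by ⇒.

S ⇒ dSZ ⇒ ddSZZ ⇒ dddSZZZ ⇒ ddddSZZZZ ⇒ dddddSZZZZZ ⇒ dddddxZZZZZ ⇒ dddddxxZZZZZ ⇒ dddddxxxZZZZ ⇒ dddddxxxxZZZ ⇒ dddddxxxxxZZ ⇒ dddddxxxxxxZ ⇒ dddddxxxxxxx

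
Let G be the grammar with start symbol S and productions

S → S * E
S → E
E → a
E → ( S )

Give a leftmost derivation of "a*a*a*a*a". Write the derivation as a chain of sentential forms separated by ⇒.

S ⇒ S*E   [S → S * E]
S*E ⇒ S*E*E   [S → S * E]
S*E*E ⇒ S*E*E*E   [S → S * E]
S*E*E*E ⇒ S*E*E*E*E   [S → S * E]
S*E*E*E*E ⇒ E*E*E*E*E   [S → E]
E*E*E*E*E ⇒ a*E*E*E*E   [E → a]
a*E*E*E*E ⇒ a*a*E*E*E   [E → a]
a*a*E*E*E ⇒ a*a*a*E*E   [E → a]
a*a*a*E*E ⇒ a*a*a*a*E   [E → a]
a*a*a*a*E ⇒ a*a*a*a*a   [E → a]

S⇒S*E⇒S*E*E⇒S*E*E*E⇒S*E*E*E*E⇒E*E*E*E*E⇒a*E*E*E*E⇒a*a*E*E*E⇒a*a*a*E*E⇒a*a*a*a*E⇒a*a*a*a*a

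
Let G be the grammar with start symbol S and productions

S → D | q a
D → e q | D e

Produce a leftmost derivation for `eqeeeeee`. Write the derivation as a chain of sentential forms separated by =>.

S => D => De => Dee => Deee => Deeee => Deeeee => Deeeeee => eqeeeeee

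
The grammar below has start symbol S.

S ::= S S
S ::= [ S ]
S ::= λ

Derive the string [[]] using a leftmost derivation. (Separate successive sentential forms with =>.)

S=>[S]=>[SS]=>[[S]S]=>[[]S]=>[[]]

S => [S]   [S ::= [ S ]]
[S] => [SS]   [S ::= S S]
[SS] => [[S]S]   [S ::= [ S ]]
[[S]S] => [[]S]   [S ::= λ]
[[]S] => [[]]   [S ::= λ]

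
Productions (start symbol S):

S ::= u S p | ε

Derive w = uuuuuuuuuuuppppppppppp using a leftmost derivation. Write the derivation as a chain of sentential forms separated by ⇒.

S ⇒ uSp   [S ::= u S p]
uSp ⇒ uuSpp   [S ::= u S p]
uuSpp ⇒ uuuSppp   [S ::= u S p]
uuuSppp ⇒ uuuuSpppp   [S ::= u S p]
uuuuSpppp ⇒ uuuuuSppppp   [S ::= u S p]
uuuuuSppppp ⇒ uuuuuuSpppppp   [S ::= u S p]
uuuuuuSpppppp ⇒ uuuuuuuSppppppp   [S ::= u S p]
uuuuuuuSppppppp ⇒ uuuuuuuuSpppppppp   [S ::= u S p]
uuuuuuuuSpppppppp ⇒ uuuuuuuuuSppppppppp   [S ::= u S p]
uuuuuuuuuSppppppppp ⇒ uuuuuuuuuuSpppppppppp   [S ::= u S p]
uuuuuuuuuuSpppppppppp ⇒ uuuuuuuuuuuSppppppppppp   [S ::= u S p]
uuuuuuuuuuuSppppppppppp ⇒ uuuuuuuuuuuppppppppppp   [S ::= ε]

S ⇒ uSp ⇒ uuSpp ⇒ uuuSppp ⇒ uuuuSpppp ⇒ uuuuuSppppp ⇒ uuuuuuSpppppp ⇒ uuuuuuuSppppppp ⇒ uuuuuuuuSpppppppp ⇒ uuuuuuuuuSppppppppp ⇒ uuuuuuuuuuSpppppppppp ⇒ uuuuuuuuuuuSppppppppppp ⇒ uuuuuuuuuuuppppppppppp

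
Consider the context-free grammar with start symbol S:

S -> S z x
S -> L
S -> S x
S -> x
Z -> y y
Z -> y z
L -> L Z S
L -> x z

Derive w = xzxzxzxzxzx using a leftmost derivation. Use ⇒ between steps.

S ⇒ Szx ⇒ Szxzx ⇒ Szxzxzx ⇒ Szxzxzxzx ⇒ Szxzxzxzxzx ⇒ xzxzxzxzxzx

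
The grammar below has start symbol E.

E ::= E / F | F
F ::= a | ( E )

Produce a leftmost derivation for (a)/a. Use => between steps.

E=>E/F=>F/F=>(E)/F=>(F)/F=>(a)/F=>(a)/a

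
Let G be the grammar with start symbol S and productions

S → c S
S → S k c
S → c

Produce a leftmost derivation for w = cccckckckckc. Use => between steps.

S => cS   [S → c S]
cS => cSkc   [S → S k c]
cSkc => ccSkc   [S → c S]
ccSkc => ccSkckc   [S → S k c]
ccSkckc => cccSkckc   [S → c S]
cccSkckc => cccSkckckc   [S → S k c]
cccSkckckc => cccSkckckckc   [S → S k c]
cccSkckckckc => cccckckckckc   [S → c]

S => cS => cSkc => ccSkc => ccSkckc => cccSkckc => cccSkckckc => cccSkckckckc => cccckckckckc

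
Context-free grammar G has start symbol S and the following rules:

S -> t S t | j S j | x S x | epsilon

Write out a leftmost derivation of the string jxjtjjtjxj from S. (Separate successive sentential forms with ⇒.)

S⇒jSj⇒jxSxj⇒jxjSjxj⇒jxjtStjxj⇒jxjtjSjtjxj⇒jxjtjjtjxj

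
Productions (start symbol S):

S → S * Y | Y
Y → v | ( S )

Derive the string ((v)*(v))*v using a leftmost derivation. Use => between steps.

S => S*Y   [S → S * Y]
S*Y => Y*Y   [S → Y]
Y*Y => (S)*Y   [Y → ( S )]
(S)*Y => (S*Y)*Y   [S → S * Y]
(S*Y)*Y => (Y*Y)*Y   [S → Y]
(Y*Y)*Y => ((S)*Y)*Y   [Y → ( S )]
((S)*Y)*Y => ((Y)*Y)*Y   [S → Y]
((Y)*Y)*Y => ((v)*Y)*Y   [Y → v]
((v)*Y)*Y => ((v)*(S))*Y   [Y → ( S )]
((v)*(S))*Y => ((v)*(Y))*Y   [S → Y]
((v)*(Y))*Y => ((v)*(v))*Y   [Y → v]
((v)*(v))*Y => ((v)*(v))*v   [Y → v]

S => S*Y => Y*Y => (S)*Y => (S*Y)*Y => (Y*Y)*Y => ((S)*Y)*Y => ((Y)*Y)*Y => ((v)*Y)*Y => ((v)*(S))*Y => ((v)*(Y))*Y => ((v)*(v))*Y => ((v)*(v))*v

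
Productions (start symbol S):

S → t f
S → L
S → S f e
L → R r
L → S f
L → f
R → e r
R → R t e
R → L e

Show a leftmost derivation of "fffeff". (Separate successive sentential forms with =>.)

S => L => Sf => Lf => Sff => Sfeff => Lfeff => Sffeff => Lffeff => fffeff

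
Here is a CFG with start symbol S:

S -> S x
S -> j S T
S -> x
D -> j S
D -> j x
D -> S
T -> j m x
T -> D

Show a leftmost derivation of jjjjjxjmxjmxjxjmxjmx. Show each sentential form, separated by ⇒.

S ⇒ jST ⇒ jjSTT ⇒ jjjSTTT ⇒ jjjjSTTTT ⇒ jjjjjSTTTTT ⇒ jjjjjxTTTTT ⇒ jjjjjxjmxTTTT ⇒ jjjjjxjmxjmxTTT ⇒ jjjjjxjmxjmxDTT ⇒ jjjjjxjmxjmxjxTT ⇒ jjjjjxjmxjmxjxjmxT ⇒ jjjjjxjmxjmxjxjmxjmx

S ⇒ jST   [S -> j S T]
jST ⇒ jjSTT   [S -> j S T]
jjSTT ⇒ jjjSTTT   [S -> j S T]
jjjSTTT ⇒ jjjjSTTTT   [S -> j S T]
jjjjSTTTT ⇒ jjjjjSTTTTT   [S -> j S T]
jjjjjSTTTTT ⇒ jjjjjxTTTTT   [S -> x]
jjjjjxTTTTT ⇒ jjjjjxjmxTTTT   [T -> j m x]
jjjjjxjmxTTTT ⇒ jjjjjxjmxjmxTTT   [T -> j m x]
jjjjjxjmxjmxTTT ⇒ jjjjjxjmxjmxDTT   [T -> D]
jjjjjxjmxjmxDTT ⇒ jjjjjxjmxjmxjxTT   [D -> j x]
jjjjjxjmxjmxjxTT ⇒ jjjjjxjmxjmxjxjmxT   [T -> j m x]
jjjjjxjmxjmxjxjmxT ⇒ jjjjjxjmxjmxjxjmxjmx   [T -> j m x]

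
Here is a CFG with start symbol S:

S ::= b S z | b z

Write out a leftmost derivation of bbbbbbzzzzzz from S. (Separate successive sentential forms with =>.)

S=>bSz=>bbSzz=>bbbSzzz=>bbbbSzzzz=>bbbbbSzzzzz=>bbbbbbzzzzzz

S => bSz   [S ::= b S z]
bSz => bbSzz   [S ::= b S z]
bbSzz => bbbSzzz   [S ::= b S z]
bbbSzzz => bbbbSzzzz   [S ::= b S z]
bbbbSzzzz => bbbbbSzzzzz   [S ::= b S z]
bbbbbSzzzzz => bbbbbbzzzzzz   [S ::= b z]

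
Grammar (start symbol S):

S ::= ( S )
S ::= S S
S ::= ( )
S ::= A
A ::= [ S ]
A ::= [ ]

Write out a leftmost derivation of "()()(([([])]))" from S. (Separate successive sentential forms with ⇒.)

S ⇒ SS ⇒ ()S ⇒ ()SS ⇒ ()()S ⇒ ()()(S) ⇒ ()()((S)) ⇒ ()()((A)) ⇒ ()()(([S])) ⇒ ()()(([(S)])) ⇒ ()()(([(A)])) ⇒ ()()(([([])]))

S ⇒ SS   [S ::= S S]
SS ⇒ ()S   [S ::= ( )]
()S ⇒ ()SS   [S ::= S S]
()SS ⇒ ()()S   [S ::= ( )]
()()S ⇒ ()()(S)   [S ::= ( S )]
()()(S) ⇒ ()()((S))   [S ::= ( S )]
()()((S)) ⇒ ()()((A))   [S ::= A]
()()((A)) ⇒ ()()(([S]))   [A ::= [ S ]]
()()(([S])) ⇒ ()()(([(S)]))   [S ::= ( S )]
()()(([(S)])) ⇒ ()()(([(A)]))   [S ::= A]
()()(([(A)])) ⇒ ()()(([([])]))   [A ::= [ ]]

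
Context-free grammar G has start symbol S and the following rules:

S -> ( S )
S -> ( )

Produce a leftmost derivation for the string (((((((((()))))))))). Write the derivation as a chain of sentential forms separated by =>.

S=>(S)=>((S))=>(((S)))=>((((S))))=>(((((S)))))=>((((((S))))))=>(((((((S)))))))=>((((((((S))))))))=>(((((((((S)))))))))=>(((((((((())))))))))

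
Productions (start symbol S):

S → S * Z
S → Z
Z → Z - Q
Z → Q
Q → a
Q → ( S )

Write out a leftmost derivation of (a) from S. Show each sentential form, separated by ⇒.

S ⇒ Z ⇒ Q ⇒ (S) ⇒ (Z) ⇒ (Q) ⇒ (a)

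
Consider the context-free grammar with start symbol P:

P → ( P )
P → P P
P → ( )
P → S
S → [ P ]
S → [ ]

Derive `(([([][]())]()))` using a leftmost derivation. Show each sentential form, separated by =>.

P => (P) => ((P)) => ((PP)) => ((SP)) => (([P]P)) => (([(P)]P)) => (([(PP)]P)) => (([(PPP)]P)) => (([(SPP)]P)) => (([([]PP)]P)) => (([([]SP)]P)) => (([([][]P)]P)) => (([([][]())]P)) => (([([][]())]()))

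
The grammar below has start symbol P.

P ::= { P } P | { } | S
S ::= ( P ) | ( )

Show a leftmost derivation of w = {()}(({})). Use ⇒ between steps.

P ⇒ {P}P ⇒ {S}P ⇒ {()}P ⇒ {()}S ⇒ {()}(P) ⇒ {()}(S) ⇒ {()}((P)) ⇒ {()}(({}))

P ⇒ {P}P   [P ::= { P } P]
{P}P ⇒ {S}P   [P ::= S]
{S}P ⇒ {()}P   [S ::= ( )]
{()}P ⇒ {()}S   [P ::= S]
{()}S ⇒ {()}(P)   [S ::= ( P )]
{()}(P) ⇒ {()}(S)   [P ::= S]
{()}(S) ⇒ {()}((P))   [S ::= ( P )]
{()}((P)) ⇒ {()}(({}))   [P ::= { }]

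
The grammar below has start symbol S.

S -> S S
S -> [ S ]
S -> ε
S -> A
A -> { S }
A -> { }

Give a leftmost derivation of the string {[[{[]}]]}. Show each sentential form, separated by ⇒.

S⇒SS⇒AS⇒{S}S⇒{[S]}S⇒{[[S]]}S⇒{[[SS]]}S⇒{[[AS]]}S⇒{[[{S}S]]}S⇒{[[{[S]}S]]}S⇒{[[{[]}S]]}S⇒{[[{[]}]]}S⇒{[[{[]}]]}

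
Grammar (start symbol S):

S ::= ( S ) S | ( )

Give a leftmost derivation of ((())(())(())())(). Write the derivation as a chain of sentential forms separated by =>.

S => (S)S => ((S)S)S => ((())S)S => ((())(S)S)S => ((())(())S)S => ((())(())(S)S)S => ((())(())(())S)S => ((())(())(())())S => ((())(())(())())()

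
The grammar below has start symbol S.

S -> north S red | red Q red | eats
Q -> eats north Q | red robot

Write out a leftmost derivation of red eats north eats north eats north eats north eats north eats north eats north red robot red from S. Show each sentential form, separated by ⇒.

S ⇒ red Q red   [S -> red Q red]
red Q red ⇒ red eats north Q red   [Q -> eats north Q]
red eats north Q red ⇒ red eats north eats north Q red   [Q -> eats north Q]
red eats north eats north Q red ⇒ red eats north eats north eats north Q red   [Q -> eats north Q]
red eats north eats north eats north Q red ⇒ red eats north eats north eats north eats north Q red   [Q -> eats north Q]
red eats north eats north eats north eats north Q red ⇒ red eats north eats north eats north eats north eats north Q red   [Q -> eats north Q]
red eats north eats north eats north eats north eats north Q red ⇒ red eats north eats north eats north eats north eats north eats north Q red   [Q -> eats north Q]
red eats north eats north eats north eats north eats north eats north Q red ⇒ red eats north eats north eats north eats north eats north eats north eats north Q red   [Q -> eats north Q]
red eats north eats north eats north eats north eats north eats north eats north Q red ⇒ red eats north eats north eats north eats north eats north eats north eats north red robot red   [Q -> red robot]

S ⇒ red Q red ⇒ red eats north Q red ⇒ red eats north eats north Q red ⇒ red eats north eats north eats north Q red ⇒ red eats north eats north eats north eats north Q red ⇒ red eats north eats north eats north eats north eats north Q red ⇒ red eats north eats north eats north eats north eats north eats north Q red ⇒ red eats north eats north eats north eats north eats north eats north eats north Q red ⇒ red eats north eats north eats north eats north eats north eats north eats north red robot red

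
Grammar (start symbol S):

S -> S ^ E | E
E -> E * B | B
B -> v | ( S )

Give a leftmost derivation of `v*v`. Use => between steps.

S => E => E*B => B*B => v*B => v*v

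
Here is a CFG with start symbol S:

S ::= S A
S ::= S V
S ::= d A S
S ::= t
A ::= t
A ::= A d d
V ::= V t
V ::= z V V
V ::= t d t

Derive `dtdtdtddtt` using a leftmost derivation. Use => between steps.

S => dAS => dtS => dtdAS => dtdtS => dtdtSA => dtdtdASA => dtdtdAddSA => dtdtdtddSA => dtdtdtddtA => dtdtdtddtt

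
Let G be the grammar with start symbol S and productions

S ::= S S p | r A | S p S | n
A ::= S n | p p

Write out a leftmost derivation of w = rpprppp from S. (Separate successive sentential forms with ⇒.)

S ⇒ SSp ⇒ rASp ⇒ rppSp ⇒ rpprAp ⇒ rpprppp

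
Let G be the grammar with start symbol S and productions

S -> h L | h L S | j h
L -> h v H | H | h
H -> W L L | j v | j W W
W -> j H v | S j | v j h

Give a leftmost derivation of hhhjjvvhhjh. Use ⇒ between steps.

S⇒hLS⇒hhS⇒hhhLS⇒hhhHS⇒hhhWLLS⇒hhhjHvLLS⇒hhhjjvvLLS⇒hhhjjvvhLS⇒hhhjjvvhhS⇒hhhjjvvhhjh

S ⇒ hLS   [S -> h L S]
hLS ⇒ hhS   [L -> h]
hhS ⇒ hhhLS   [S -> h L S]
hhhLS ⇒ hhhHS   [L -> H]
hhhHS ⇒ hhhWLLS   [H -> W L L]
hhhWLLS ⇒ hhhjHvLLS   [W -> j H v]
hhhjHvLLS ⇒ hhhjjvvLLS   [H -> j v]
hhhjjvvLLS ⇒ hhhjjvvhLS   [L -> h]
hhhjjvvhLS ⇒ hhhjjvvhhS   [L -> h]
hhhjjvvhhS ⇒ hhhjjvvhhjh   [S -> j h]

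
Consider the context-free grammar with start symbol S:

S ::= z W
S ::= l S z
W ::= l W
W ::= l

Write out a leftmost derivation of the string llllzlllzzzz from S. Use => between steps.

S => lSz => llSzz => lllSzzz => llllSzzzz => llllzWzzzz => llllzlWzzzz => llllzllWzzzz => llllzlllzzzz

S => lSz   [S ::= l S z]
lSz => llSzz   [S ::= l S z]
llSzz => lllSzzz   [S ::= l S z]
lllSzzz => llllSzzzz   [S ::= l S z]
llllSzzzz => llllzWzzzz   [S ::= z W]
llllzWzzzz => llllzlWzzzz   [W ::= l W]
llllzlWzzzz => llllzllWzzzz   [W ::= l W]
llllzllWzzzz => llllzlllzzzz   [W ::= l]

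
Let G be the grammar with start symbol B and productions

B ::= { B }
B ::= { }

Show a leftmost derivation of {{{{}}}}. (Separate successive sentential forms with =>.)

B => {B}   [B ::= { B }]
{B} => {{B}}   [B ::= { B }]
{{B}} => {{{B}}}   [B ::= { B }]
{{{B}}} => {{{{}}}}   [B ::= { }]

B=>{B}=>{{B}}=>{{{B}}}=>{{{{}}}}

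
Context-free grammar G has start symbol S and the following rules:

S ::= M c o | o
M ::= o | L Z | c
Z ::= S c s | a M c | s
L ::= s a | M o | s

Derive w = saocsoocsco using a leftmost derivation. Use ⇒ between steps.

S ⇒ Mco ⇒ LZco ⇒ MoZco ⇒ LZoZco ⇒ saZoZco ⇒ saScsoZco ⇒ saocsoZco ⇒ saocsoScsco ⇒ saocsoocsco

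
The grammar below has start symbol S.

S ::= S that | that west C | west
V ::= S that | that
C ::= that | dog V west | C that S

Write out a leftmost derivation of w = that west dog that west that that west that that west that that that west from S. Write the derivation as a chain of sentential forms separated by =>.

S => that west C => that west C that S => that west C that S that S => that west dog V west that S that S => that west dog S that west that S that S => that west dog that west C that west that S that S => that west dog that west that that west that S that S => that west dog that west that that west that S that that S => that west dog that west that that west that that west C that that S => that west dog that west that that west that that west that that that S => that west dog that west that that west that that west that that that west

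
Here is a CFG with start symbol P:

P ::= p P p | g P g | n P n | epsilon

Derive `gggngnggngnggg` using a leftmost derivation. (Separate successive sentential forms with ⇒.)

P ⇒ gPg ⇒ ggPgg ⇒ gggPggg ⇒ gggnPnggg ⇒ gggngPgnggg ⇒ gggngnPngnggg ⇒ gggngngPgngnggg ⇒ gggngnggngnggg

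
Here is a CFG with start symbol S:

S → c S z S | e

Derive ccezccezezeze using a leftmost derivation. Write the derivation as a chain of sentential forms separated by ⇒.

S ⇒ cSzS ⇒ ccSzSzS ⇒ ccezSzS ⇒ ccezcSzSzS ⇒ ccezccSzSzSzS ⇒ ccezccezSzSzS ⇒ ccezccezezSzS ⇒ ccezccezezezS ⇒ ccezccezezeze

S ⇒ cSzS   [S → c S z S]
cSzS ⇒ ccSzSzS   [S → c S z S]
ccSzSzS ⇒ ccezSzS   [S → e]
ccezSzS ⇒ ccezcSzSzS   [S → c S z S]
ccezcSzSzS ⇒ ccezccSzSzSzS   [S → c S z S]
ccezccSzSzSzS ⇒ ccezccezSzSzS   [S → e]
ccezccezSzSzS ⇒ ccezccezezSzS   [S → e]
ccezccezezSzS ⇒ ccezccezezezS   [S → e]
ccezccezezezS ⇒ ccezccezezeze   [S → e]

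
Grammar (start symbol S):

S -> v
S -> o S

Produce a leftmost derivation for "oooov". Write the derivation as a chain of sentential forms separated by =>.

S => oS => ooS => oooS => ooooS => oooov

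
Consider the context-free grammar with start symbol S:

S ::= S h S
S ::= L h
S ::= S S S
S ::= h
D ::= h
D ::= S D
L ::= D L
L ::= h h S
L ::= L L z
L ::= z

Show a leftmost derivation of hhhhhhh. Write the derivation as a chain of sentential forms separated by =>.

S=>SSS=>SSSSS=>SSSSSSS=>hSSSSSS=>hhSSSSS=>hhhSSSS=>hhhhSSS=>hhhhhSS=>hhhhhhS=>hhhhhhh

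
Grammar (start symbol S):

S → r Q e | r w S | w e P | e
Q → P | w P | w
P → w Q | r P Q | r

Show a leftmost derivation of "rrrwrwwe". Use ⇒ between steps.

S ⇒ rQe ⇒ rPe ⇒ rrPQe ⇒ rrrPQQe ⇒ rrrwQQQe ⇒ rrrwPQQe ⇒ rrrwrQQe ⇒ rrrwrwQe ⇒ rrrwrwwe

S ⇒ rQe   [S → r Q e]
rQe ⇒ rPe   [Q → P]
rPe ⇒ rrPQe   [P → r P Q]
rrPQe ⇒ rrrPQQe   [P → r P Q]
rrrPQQe ⇒ rrrwQQQe   [P → w Q]
rrrwQQQe ⇒ rrrwPQQe   [Q → P]
rrrwPQQe ⇒ rrrwrQQe   [P → r]
rrrwrQQe ⇒ rrrwrwQe   [Q → w]
rrrwrwQe ⇒ rrrwrwwe   [Q → w]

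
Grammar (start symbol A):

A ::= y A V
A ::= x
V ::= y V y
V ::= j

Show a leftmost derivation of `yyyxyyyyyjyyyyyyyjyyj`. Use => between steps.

A => yAV => yyAVV => yyyAVVV => yyyxVVV => yyyxyVyVV => yyyxyyVyyVV => yyyxyyyVyyyVV => yyyxyyyyVyyyyVV => yyyxyyyyyVyyyyyVV => yyyxyyyyyjyyyyyVV => yyyxyyyyyjyyyyyyVyV => yyyxyyyyyjyyyyyyyVyyV => yyyxyyyyyjyyyyyyyjyyV => yyyxyyyyyjyyyyyyyjyyj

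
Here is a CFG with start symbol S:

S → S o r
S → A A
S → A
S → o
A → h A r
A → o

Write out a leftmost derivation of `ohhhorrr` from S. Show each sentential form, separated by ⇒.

S⇒AA⇒oA⇒ohAr⇒ohhArr⇒ohhhArrr⇒ohhhorrr

S ⇒ AA   [S → A A]
AA ⇒ oA   [A → o]
oA ⇒ ohAr   [A → h A r]
ohAr ⇒ ohhArr   [A → h A r]
ohhArr ⇒ ohhhArrr   [A → h A r]
ohhhArrr ⇒ ohhhorrr   [A → o]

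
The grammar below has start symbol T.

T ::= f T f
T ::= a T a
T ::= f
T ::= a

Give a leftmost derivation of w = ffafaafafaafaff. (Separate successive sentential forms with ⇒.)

T ⇒ fTf ⇒ ffTff ⇒ ffaTaff ⇒ ffafTfaff ⇒ ffafaTafaff ⇒ ffafaaTaafaff ⇒ ffafaafTfaafaff ⇒ ffafaafafaafaff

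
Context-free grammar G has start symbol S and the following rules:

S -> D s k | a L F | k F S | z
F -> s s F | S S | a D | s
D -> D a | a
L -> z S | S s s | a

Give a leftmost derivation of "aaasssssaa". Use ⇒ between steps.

S ⇒ aLF   [S -> a L F]
aLF ⇒ aSssF   [L -> S s s]
aSssF ⇒ aaLFssF   [S -> a L F]
aaLFssF ⇒ aaaFssF   [L -> a]
aaaFssF ⇒ aaasssF   [F -> s]
aaasssF ⇒ aaasssssF   [F -> s s F]
aaasssssF ⇒ aaasssssaD   [F -> a D]
aaasssssaD ⇒ aaasssssaa   [D -> a]

S ⇒ aLF ⇒ aSssF ⇒ aaLFssF ⇒ aaaFssF ⇒ aaasssF ⇒ aaasssssF ⇒ aaasssssaD ⇒ aaasssssaa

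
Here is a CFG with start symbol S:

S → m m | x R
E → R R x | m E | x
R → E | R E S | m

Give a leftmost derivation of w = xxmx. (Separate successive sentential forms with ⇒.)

S ⇒ xR   [S → x R]
xR ⇒ xE   [R → E]
xE ⇒ xRRx   [E → R R x]
xRRx ⇒ xERx   [R → E]
xERx ⇒ xxRx   [E → x]
xxRx ⇒ xxmx   [R → m]

S ⇒ xR ⇒ xE ⇒ xRRx ⇒ xERx ⇒ xxRx ⇒ xxmx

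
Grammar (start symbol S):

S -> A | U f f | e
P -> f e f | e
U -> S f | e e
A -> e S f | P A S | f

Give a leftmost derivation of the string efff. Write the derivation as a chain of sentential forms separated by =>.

S => Uff => Sfff => efff

S => Uff   [S -> U f f]
Uff => Sfff   [U -> S f]
Sfff => efff   [S -> e]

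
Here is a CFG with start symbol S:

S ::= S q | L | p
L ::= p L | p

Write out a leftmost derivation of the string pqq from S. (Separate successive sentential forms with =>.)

S => Sq => Sqq => Lqq => pqq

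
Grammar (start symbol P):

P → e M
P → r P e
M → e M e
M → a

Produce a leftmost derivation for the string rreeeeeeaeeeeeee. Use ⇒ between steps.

P ⇒ rPe   [P → r P e]
rPe ⇒ rrPee   [P → r P e]
rrPee ⇒ rreMee   [P → e M]
rreMee ⇒ rreeMeee   [M → e M e]
rreeMeee ⇒ rreeeMeeee   [M → e M e]
rreeeMeeee ⇒ rreeeeMeeeee   [M → e M e]
rreeeeMeeeee ⇒ rreeeeeMeeeeee   [M → e M e]
rreeeeeMeeeeee ⇒ rreeeeeeMeeeeeee   [M → e M e]
rreeeeeeMeeeeeee ⇒ rreeeeeeaeeeeeee   [M → a]

P ⇒ rPe ⇒ rrPee ⇒ rreMee ⇒ rreeMeee ⇒ rreeeMeeee ⇒ rreeeeMeeeee ⇒ rreeeeeMeeeeee ⇒ rreeeeeeMeeeeeee ⇒ rreeeeeeaeeeeeee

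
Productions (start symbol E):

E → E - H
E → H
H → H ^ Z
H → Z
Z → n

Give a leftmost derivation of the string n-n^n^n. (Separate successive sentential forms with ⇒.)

E ⇒ E-H   [E → E - H]
E-H ⇒ H-H   [E → H]
H-H ⇒ Z-H   [H → Z]
Z-H ⇒ n-H   [Z → n]
n-H ⇒ n-H^Z   [H → H ^ Z]
n-H^Z ⇒ n-H^Z^Z   [H → H ^ Z]
n-H^Z^Z ⇒ n-Z^Z^Z   [H → Z]
n-Z^Z^Z ⇒ n-n^Z^Z   [Z → n]
n-n^Z^Z ⇒ n-n^n^Z   [Z → n]
n-n^n^Z ⇒ n-n^n^n   [Z → n]

E⇒E-H⇒H-H⇒Z-H⇒n-H⇒n-H^Z⇒n-H^Z^Z⇒n-Z^Z^Z⇒n-n^Z^Z⇒n-n^n^Z⇒n-n^n^n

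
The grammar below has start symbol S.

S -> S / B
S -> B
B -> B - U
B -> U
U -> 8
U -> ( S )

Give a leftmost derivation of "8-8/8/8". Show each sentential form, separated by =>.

S => S/B => S/B/B => B/B/B => B-U/B/B => U-U/B/B => 8-U/B/B => 8-8/B/B => 8-8/U/B => 8-8/8/B => 8-8/8/U => 8-8/8/8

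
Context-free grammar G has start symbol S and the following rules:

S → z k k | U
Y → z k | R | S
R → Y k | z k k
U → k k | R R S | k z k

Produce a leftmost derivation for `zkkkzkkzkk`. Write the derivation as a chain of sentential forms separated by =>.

S => U => RRS => YkRS => RkRS => YkkRS => zkkkRS => zkkkzkkS => zkkkzkkzkk

S => U   [S → U]
U => RRS   [U → R R S]
RRS => YkRS   [R → Y k]
YkRS => RkRS   [Y → R]
RkRS => YkkRS   [R → Y k]
YkkRS => zkkkRS   [Y → z k]
zkkkRS => zkkkzkkS   [R → z k k]
zkkkzkkS => zkkkzkkzkk   [S → z k k]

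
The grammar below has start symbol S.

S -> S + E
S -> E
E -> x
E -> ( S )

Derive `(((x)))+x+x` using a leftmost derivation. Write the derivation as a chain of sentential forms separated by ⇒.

S ⇒ S+E   [S -> S + E]
S+E ⇒ S+E+E   [S -> S + E]
S+E+E ⇒ E+E+E   [S -> E]
E+E+E ⇒ (S)+E+E   [E -> ( S )]
(S)+E+E ⇒ (E)+E+E   [S -> E]
(E)+E+E ⇒ ((S))+E+E   [E -> ( S )]
((S))+E+E ⇒ ((E))+E+E   [S -> E]
((E))+E+E ⇒ (((S)))+E+E   [E -> ( S )]
(((S)))+E+E ⇒ (((E)))+E+E   [S -> E]
(((E)))+E+E ⇒ (((x)))+E+E   [E -> x]
(((x)))+E+E ⇒ (((x)))+x+E   [E -> x]
(((x)))+x+E ⇒ (((x)))+x+x   [E -> x]

S ⇒ S+E ⇒ S+E+E ⇒ E+E+E ⇒ (S)+E+E ⇒ (E)+E+E ⇒ ((S))+E+E ⇒ ((E))+E+E ⇒ (((S)))+E+E ⇒ (((E)))+E+E ⇒ (((x)))+E+E ⇒ (((x)))+x+E ⇒ (((x)))+x+x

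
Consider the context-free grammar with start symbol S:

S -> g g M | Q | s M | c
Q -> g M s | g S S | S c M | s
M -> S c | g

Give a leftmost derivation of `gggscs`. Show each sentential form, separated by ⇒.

S ⇒ Q ⇒ gMs ⇒ gScs ⇒ gQcs ⇒ ggMscs ⇒ gggscs

S ⇒ Q   [S -> Q]
Q ⇒ gMs   [Q -> g M s]
gMs ⇒ gScs   [M -> S c]
gScs ⇒ gQcs   [S -> Q]
gQcs ⇒ ggMscs   [Q -> g M s]
ggMscs ⇒ gggscs   [M -> g]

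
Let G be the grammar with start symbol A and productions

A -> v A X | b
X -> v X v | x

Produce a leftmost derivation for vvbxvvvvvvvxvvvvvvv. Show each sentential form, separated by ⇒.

A ⇒ vAX   [A -> v A X]
vAX ⇒ vvAXX   [A -> v A X]
vvAXX ⇒ vvbXX   [A -> b]
vvbXX ⇒ vvbxX   [X -> x]
vvbxX ⇒ vvbxvXv   [X -> v X v]
vvbxvXv ⇒ vvbxvvXvv   [X -> v X v]
vvbxvvXvv ⇒ vvbxvvvXvvv   [X -> v X v]
vvbxvvvXvvv ⇒ vvbxvvvvXvvvv   [X -> v X v]
vvbxvvvvXvvvv ⇒ vvbxvvvvvXvvvvv   [X -> v X v]
vvbxvvvvvXvvvvv ⇒ vvbxvvvvvvXvvvvvv   [X -> v X v]
vvbxvvvvvvXvvvvvv ⇒ vvbxvvvvvvvXvvvvvvv   [X -> v X v]
vvbxvvvvvvvXvvvvvvv ⇒ vvbxvvvvvvvxvvvvvvv   [X -> x]

A ⇒ vAX ⇒ vvAXX ⇒ vvbXX ⇒ vvbxX ⇒ vvbxvXv ⇒ vvbxvvXvv ⇒ vvbxvvvXvvv ⇒ vvbxvvvvXvvvv ⇒ vvbxvvvvvXvvvvv ⇒ vvbxvvvvvvXvvvvvv ⇒ vvbxvvvvvvvXvvvvvvv ⇒ vvbxvvvvvvvxvvvvvvv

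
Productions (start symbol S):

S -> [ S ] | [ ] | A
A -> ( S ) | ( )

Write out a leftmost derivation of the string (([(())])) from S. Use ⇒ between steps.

S ⇒ A ⇒ (S) ⇒ (A) ⇒ ((S)) ⇒ (([S])) ⇒ (([A])) ⇒ (([(S)])) ⇒ (([(A)])) ⇒ (([(())]))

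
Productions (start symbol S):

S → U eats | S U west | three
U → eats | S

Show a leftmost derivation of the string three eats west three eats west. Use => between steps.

S => S U west => S U west U west => three U west U west => three eats west U west => three eats west S west => three eats west U eats west => three eats west S eats west => three eats west three eats west

S => S U west   [S → S U west]
S U west => S U west U west   [S → S U west]
S U west U west => three U west U west   [S → three]
three U west U west => three eats west U west   [U → eats]
three eats west U west => three eats west S west   [U → S]
three eats west S west => three eats west U eats west   [S → U eats]
three eats west U eats west => three eats west S eats west   [U → S]
three eats west S eats west => three eats west three eats west   [S → three]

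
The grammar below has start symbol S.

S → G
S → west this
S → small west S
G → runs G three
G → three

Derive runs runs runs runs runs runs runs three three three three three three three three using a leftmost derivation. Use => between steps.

S => G => runs G three => runs runs G three three => runs runs runs G three three three => runs runs runs runs G three three three three => runs runs runs runs runs G three three three three three => runs runs runs runs runs runs G three three three three three three => runs runs runs runs runs runs runs G three three three three three three three => runs runs runs runs runs runs runs three three three three three three three three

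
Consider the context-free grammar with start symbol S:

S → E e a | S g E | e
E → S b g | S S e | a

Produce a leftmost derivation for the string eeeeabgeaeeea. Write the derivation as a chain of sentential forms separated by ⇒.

S ⇒ Eea ⇒ SSeea ⇒ EeaSeea ⇒ SbgeaSeea ⇒ EeabgeaSeea ⇒ SSeeabgeaSeea ⇒ eSeeabgeaSeea ⇒ eeeeabgeaSeea ⇒ eeeeabgeaeeea

S ⇒ Eea   [S → E e a]
Eea ⇒ SSeea   [E → S S e]
SSeea ⇒ EeaSeea   [S → E e a]
EeaSeea ⇒ SbgeaSeea   [E → S b g]
SbgeaSeea ⇒ EeabgeaSeea   [S → E e a]
EeabgeaSeea ⇒ SSeeabgeaSeea   [E → S S e]
SSeeabgeaSeea ⇒ eSeeabgeaSeea   [S → e]
eSeeabgeaSeea ⇒ eeeeabgeaSeea   [S → e]
eeeeabgeaSeea ⇒ eeeeabgeaeeea   [S → e]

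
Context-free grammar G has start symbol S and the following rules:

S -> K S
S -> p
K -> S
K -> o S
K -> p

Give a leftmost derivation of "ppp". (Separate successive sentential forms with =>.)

S => KS   [S -> K S]
KS => SS   [K -> S]
SS => KSS   [S -> K S]
KSS => SSS   [K -> S]
SSS => pSS   [S -> p]
pSS => ppS   [S -> p]
ppS => ppp   [S -> p]

S => KS => SS => KSS => SSS => pSS => ppS => ppp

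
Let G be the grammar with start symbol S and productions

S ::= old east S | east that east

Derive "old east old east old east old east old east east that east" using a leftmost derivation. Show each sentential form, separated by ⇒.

S ⇒ old east S ⇒ old east old east S ⇒ old east old east old east S ⇒ old east old east old east old east S ⇒ old east old east old east old east old east S ⇒ old east old east old east old east old east east that east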